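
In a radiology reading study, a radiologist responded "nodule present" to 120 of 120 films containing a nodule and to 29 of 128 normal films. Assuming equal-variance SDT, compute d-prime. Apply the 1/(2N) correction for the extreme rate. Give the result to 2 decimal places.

The hit rate is 120/120 = 1, so apply the 1/(2N) correction: H → 1 − 1/(2·120) = 0.99583.
z(H) = z(0.99583) = 2.638
z(FA) = z(0.22656) = -0.750
d' = 2.638 − (-0.750) = 3.388

d-prime = 3.39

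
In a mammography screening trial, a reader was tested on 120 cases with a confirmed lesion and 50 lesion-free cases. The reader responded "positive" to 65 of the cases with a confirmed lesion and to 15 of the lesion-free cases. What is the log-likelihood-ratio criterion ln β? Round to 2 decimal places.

H = 65/120 = 0.5417
FA = 15/50 = 0.3000
z(H) = z(0.5417) = 0.105
z(FA) = z(0.3000) = -0.524
ln β = −½·[z(H)² − z(FA)²] = −0.5 × (0.011 − 0.275) = 0.132

ln β = 0.13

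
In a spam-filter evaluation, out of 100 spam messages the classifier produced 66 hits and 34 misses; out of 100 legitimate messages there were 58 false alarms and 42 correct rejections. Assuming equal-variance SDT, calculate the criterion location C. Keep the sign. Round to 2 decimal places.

H = 66/100 = 0.6600
FA = 58/100 = 0.5800
z(H) = 0.412
z(FA) = 0.202
c = −½·[z(H) + z(FA)] = −0.5 × (0.412 + 0.202) = -0.307
c < 0: the classifier has a liberal response bias.

C = -0.31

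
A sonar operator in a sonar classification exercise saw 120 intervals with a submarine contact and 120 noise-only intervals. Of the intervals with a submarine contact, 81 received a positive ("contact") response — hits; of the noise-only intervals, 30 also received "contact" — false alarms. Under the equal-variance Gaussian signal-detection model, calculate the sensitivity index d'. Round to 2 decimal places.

d' = 1.13

H = 81/120 = 0.6750
FA = 30/120 = 0.2500
z(H) = 0.4538
z(FA) = -0.6745
d' = z(H) − z(FA) = 0.4538 − (-0.6745) = 1.1283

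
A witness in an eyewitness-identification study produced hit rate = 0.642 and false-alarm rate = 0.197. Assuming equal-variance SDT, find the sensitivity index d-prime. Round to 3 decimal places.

d-prime = 1.216

z(0.642) = 0.3638, z(0.197) = -0.8524
d' = z(H) − z(FA) = 0.3638 − (-0.8524) = 1.2162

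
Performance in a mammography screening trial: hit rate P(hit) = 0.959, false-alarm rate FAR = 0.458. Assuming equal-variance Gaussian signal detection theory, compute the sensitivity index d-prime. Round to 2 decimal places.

d-prime = 1.84

z(H) = z(0.959) = 1.7392
z(FA) = z(0.458) = -0.1055
d' = z(H) − z(FA) = 1.7392 − (-0.1055) = 1.8447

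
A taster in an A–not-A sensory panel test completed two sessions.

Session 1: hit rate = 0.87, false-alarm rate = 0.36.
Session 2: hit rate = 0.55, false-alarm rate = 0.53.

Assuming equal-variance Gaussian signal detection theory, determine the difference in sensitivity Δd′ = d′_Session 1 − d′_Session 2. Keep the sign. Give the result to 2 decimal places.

Session 1: z(0.87) = 1.126, z(0.36) = -0.358, d' = 1.484
Session 2: z(0.55) = 0.126, z(0.53) = 0.075, d' = 0.051
Δd' = d'_Session 1 − d'_Session 2 = 1.484 − 0.051 = 1.433
Session 1 has the higher sensitivity.

Δd′ = 1.43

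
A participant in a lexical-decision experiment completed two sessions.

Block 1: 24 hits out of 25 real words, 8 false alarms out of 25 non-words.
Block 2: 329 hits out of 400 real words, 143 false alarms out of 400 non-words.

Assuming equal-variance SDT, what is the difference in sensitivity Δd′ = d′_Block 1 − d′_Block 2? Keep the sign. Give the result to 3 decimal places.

Block 1: z(0.9600) = 1.7507, z(0.3200) = -0.4677, d' = 2.2184
Block 2: z(0.8225) = 0.9249, z(0.3575) = -0.3651, d' = 1.2900
Δd' = d'_Block 1 − d'_Block 2 = 2.2184 − 1.2900 = 0.9284
Block 1 has the higher sensitivity.

Δd′ = 0.928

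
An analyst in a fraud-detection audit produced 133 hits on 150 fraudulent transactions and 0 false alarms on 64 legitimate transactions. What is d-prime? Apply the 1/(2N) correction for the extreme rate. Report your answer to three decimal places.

The false-alarm rate is 0/64 = 0, so apply the 1/(2N) correction: FA → 1/(2·64) = 0.00781.
z(H) = z(0.88667) = 1.2090
z(FA) = z(0.00781) = -2.4177
d' = 1.2090 − (-2.4177) = 3.6267

d-prime = 3.627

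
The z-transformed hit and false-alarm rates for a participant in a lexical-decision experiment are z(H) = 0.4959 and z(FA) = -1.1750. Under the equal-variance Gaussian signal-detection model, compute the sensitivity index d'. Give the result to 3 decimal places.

d' = 1.671

d' = z(H) − z(FA) = 0.4959 − (-1.1750) = 1.6709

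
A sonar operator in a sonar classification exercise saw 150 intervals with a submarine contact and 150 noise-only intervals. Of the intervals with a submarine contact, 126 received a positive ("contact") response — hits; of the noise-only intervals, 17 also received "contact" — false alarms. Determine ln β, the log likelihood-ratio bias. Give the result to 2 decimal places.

ln β = 0.24

H = 126/150 = 0.8400
FA = 17/150 = 0.1133
z(0.8400) = 0.994, z(0.1133) = -1.209
ln β = −½·[z(H)² − z(FA)²] = −0.5 × (0.988 − 1.462) = 0.237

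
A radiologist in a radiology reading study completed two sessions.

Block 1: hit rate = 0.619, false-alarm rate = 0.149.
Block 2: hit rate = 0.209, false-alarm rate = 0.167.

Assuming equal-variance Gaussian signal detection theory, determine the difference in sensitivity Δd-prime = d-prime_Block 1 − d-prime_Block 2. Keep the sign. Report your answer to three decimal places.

Block 1: z(0.619) = 0.3029, z(0.149) = -1.0407, d' = 1.3436
Block 2: z(0.209) = -0.8099, z(0.167) = -0.9661, d' = 0.1562
Δd' = d'_Block 1 − d'_Block 2 = 1.3436 − 0.1562 = 1.1874
Block 1 has the higher sensitivity.

Δd-prime = 1.187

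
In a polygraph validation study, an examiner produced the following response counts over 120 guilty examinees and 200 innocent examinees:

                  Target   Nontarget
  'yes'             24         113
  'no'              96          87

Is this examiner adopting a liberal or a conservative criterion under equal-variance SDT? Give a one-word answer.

conservative

z(H) = -0.842, z(FA) = 0.164
c = −½·(z(H) + z(FA)) = 0.339
c > 0 → conservative criterion (biased toward responding “no”).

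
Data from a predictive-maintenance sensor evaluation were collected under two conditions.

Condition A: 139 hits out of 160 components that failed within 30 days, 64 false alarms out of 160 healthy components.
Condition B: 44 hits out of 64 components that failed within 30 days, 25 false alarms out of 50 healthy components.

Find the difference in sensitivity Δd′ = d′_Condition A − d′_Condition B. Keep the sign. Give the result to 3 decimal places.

Condition A: z(0.8688) = 1.1207, z(0.4000) = -0.2533, d' = 1.3740
Condition B: z(0.6875) = 0.4888, z(0.5000) = 0.0000, d' = 0.4888
Δd' = d'_Condition A − d'_Condition B = 1.3740 − 0.4888 = 0.8852
Condition A has the higher sensitivity.

Δd′ = 0.885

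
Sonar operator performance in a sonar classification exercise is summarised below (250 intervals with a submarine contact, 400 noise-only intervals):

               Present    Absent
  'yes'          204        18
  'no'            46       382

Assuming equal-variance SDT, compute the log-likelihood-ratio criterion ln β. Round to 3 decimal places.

H = 204/250 = 0.8160
FA = 18/400 = 0.0450
Φ⁻¹(H) = Φ⁻¹(0.8160) = 0.9002
Φ⁻¹(FA) = Φ⁻¹(0.0450) = -1.6954
ln β = −½·[z(H)² − z(FA)²] = −0.5 × (0.8104 − 2.8744) = 1.0320

ln β = 1.032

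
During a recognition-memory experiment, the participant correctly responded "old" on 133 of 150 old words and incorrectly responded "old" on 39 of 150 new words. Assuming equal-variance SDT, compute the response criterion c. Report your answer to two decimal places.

c = -0.28

H = 133/150 = 0.8867
FA = 39/150 = 0.2600
z(H) = 1.2092
z(FA) = -0.6433
c = −½·[z(H) + z(FA)] = −0.5 × (1.2092 + (-0.6433)) = -0.28295
c < 0: the participant has a liberal response bias.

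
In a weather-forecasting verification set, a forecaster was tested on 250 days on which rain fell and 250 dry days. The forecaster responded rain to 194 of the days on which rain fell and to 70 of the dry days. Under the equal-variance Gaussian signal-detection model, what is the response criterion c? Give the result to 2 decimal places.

H = 194/250 = 0.7760
FA = 70/250 = 0.2800
z(H) = z(0.7760) = 0.759
z(FA) = z(0.2800) = -0.583
c = −½·[z(H) + z(FA)] = −0.5 × (0.759 + (-0.583)) = -0.088

c = -0.09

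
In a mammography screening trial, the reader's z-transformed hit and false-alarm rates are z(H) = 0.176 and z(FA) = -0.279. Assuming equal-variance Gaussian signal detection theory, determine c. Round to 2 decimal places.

c = −½·[z(H) + z(FA)] = −½·(0.176 + (-0.279)) = 0.0515

c = 0.05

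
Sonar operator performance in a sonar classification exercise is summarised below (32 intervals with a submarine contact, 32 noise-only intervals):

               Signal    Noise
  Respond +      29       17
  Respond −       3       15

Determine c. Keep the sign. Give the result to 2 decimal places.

H = 29/32 = 0.9062
FA = 17/32 = 0.5312
z(H) = 1.3177
z(FA) = 0.0783
c = −½·[z(H) + z(FA)] = −0.5 × (1.3177 + 0.0783) = -0.6980
c < 0: the sonar operator has a liberal response bias.

c = -0.70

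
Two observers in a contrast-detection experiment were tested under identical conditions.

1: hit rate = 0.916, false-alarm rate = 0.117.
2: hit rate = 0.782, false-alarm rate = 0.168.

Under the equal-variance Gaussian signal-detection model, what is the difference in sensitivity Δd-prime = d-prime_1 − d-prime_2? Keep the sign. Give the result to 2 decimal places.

1: z(0.916) = 1.379, z(0.117) = -1.190, d' = 2.569
2: z(0.782) = 0.779, z(0.168) = -0.962, d' = 1.741
Δd' = d'_1 − d'_2 = 2.569 − 1.741 = 0.828
1 has the higher sensitivity.

Δd-prime = 0.83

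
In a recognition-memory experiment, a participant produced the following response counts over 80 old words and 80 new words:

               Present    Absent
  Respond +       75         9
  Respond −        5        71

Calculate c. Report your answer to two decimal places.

H = 75/80 = 0.9375
FA = 9/80 = 0.1125
Φ⁻¹(0.9375) = 1.5341, Φ⁻¹(0.1125) = -1.2133
c = −½·[z(H) + z(FA)] = −0.5 × (1.5341 + (-1.2133)) = -0.1604
c < 0: the participant has a liberal response bias.

c = -0.16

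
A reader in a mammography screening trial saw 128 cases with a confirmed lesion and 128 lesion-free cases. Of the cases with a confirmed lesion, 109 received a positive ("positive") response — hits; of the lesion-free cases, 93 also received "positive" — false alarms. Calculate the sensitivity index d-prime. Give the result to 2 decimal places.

H = 109/128 = 0.8516
FA = 93/128 = 0.7266
z(H) = 1.0433
z(FA) = 0.6026
d' = z(H) − z(FA) = 1.0433 − 0.6026 = 0.4407

d-prime = 0.44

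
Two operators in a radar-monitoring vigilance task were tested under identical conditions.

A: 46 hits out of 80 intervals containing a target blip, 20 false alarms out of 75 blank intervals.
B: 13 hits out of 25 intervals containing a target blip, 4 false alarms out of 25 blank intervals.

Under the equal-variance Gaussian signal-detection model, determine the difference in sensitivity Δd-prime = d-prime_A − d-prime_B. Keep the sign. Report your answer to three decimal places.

Δd-prime = -0.233

A: z(0.5750) = 0.1891, z(0.2667) = -0.6228, d' = 0.8119
B: z(0.5200) = 0.0502, z(0.1600) = -0.9945, d' = 1.0447
Δd' = d'_A − d'_B = 0.8119 − 1.0447 = -0.2328
B has the higher sensitivity.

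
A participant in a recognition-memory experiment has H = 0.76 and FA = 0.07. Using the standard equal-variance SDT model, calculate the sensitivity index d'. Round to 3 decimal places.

Φ⁻¹(H) = 0.7063
Φ⁻¹(FA) = -1.4758
d' = z(H) − z(FA) = 0.7063 − (-1.4758) = 2.1821

d' = 2.182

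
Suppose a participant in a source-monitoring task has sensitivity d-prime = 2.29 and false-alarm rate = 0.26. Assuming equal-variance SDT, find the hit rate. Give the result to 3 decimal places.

z(false-alarm rate) = z(0.26) = -0.6433
z(H) = z(FA) + d' = -0.6433 + 2.29 = 1.6467
hit rate = Φ(1.6467) = 0.9502

hit rate = 0.950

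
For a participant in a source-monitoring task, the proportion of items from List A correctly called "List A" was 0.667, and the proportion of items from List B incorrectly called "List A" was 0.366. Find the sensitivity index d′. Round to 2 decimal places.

z(H) = z(0.667) = 0.4316
z(FA) = z(0.366) = -0.3425
d' = z(H) − z(FA) = 0.4316 − (-0.3425) = 0.7741

d′ = 0.77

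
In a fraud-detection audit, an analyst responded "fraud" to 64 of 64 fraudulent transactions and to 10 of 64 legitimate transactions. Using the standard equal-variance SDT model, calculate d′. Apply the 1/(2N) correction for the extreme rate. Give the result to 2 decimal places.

d′ = 3.43

The hit rate is 64/64 = 1, so apply the 1/(2N) correction: H → 1 − 1/(2·64) = 0.99219.
z(H) = z(0.99219) = 2.418
z(FA) = z(0.15625) = -1.010
d' = 2.418 − (-1.010) = 3.428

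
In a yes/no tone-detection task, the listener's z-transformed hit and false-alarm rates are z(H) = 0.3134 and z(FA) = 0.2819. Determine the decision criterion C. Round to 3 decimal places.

c = −½·[z(H) + z(FA)] = −½·(0.3134 + 0.2819) = -0.29765

C = -0.298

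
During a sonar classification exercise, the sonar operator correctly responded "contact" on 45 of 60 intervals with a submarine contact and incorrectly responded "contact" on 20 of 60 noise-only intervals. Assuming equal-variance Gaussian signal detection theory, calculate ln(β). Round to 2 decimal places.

H = 45/60 = 0.7500
FA = 20/60 = 0.3333
z(H) = z(0.7500) = 0.674
z(FA) = z(0.3333) = -0.431
ln β = −½·[z(H)² − z(FA)²] = −0.5 × (0.454 − 0.186) = -0.134

ln β = -0.13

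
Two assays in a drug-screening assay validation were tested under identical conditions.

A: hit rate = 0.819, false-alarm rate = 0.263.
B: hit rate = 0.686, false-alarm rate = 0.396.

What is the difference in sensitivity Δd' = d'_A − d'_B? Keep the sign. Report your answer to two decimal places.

Δd' = 0.80

A: z(0.819) = 0.912, z(0.263) = -0.634, d' = 1.546
B: z(0.686) = 0.485, z(0.396) = -0.264, d' = 0.749
Δd' = d'_A − d'_B = 1.546 − 0.749 = 0.797
A has the higher sensitivity.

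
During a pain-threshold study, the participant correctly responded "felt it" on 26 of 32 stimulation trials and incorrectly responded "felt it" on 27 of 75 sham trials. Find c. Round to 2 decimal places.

H = 26/32 = 0.8125
FA = 27/75 = 0.3600
Φ⁻¹(H) = 0.887
Φ⁻¹(FA) = -0.358
c = −½·[z(H) + z(FA)] = −0.5 × (0.887 + (-0.358)) = -0.2645
c < 0: the participant has a liberal response bias.

c = -0.26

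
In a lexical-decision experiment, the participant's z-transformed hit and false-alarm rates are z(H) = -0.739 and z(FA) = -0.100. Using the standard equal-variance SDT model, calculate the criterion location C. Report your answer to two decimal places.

C = 0.42

c = −½·[z(H) + z(FA)] = −½·(-0.739 + (-0.100)) = 0.4195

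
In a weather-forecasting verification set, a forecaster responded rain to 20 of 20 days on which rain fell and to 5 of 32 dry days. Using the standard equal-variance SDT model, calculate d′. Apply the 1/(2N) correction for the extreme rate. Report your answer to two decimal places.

The hit rate is 20/20 = 1, so apply the 1/(2N) correction: H → 1 − 1/(2·20) = 0.97500.
z(H) = z(0.97500) = 1.960
z(FA) = z(0.15625) = -1.010
d' = 1.960 − (-1.010) = 2.970

d′ = 2.97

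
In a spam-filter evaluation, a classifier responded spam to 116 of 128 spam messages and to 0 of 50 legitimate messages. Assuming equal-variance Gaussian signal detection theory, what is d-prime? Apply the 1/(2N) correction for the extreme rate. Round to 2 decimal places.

d-prime = 3.64

The false-alarm rate is 0/50 = 0, so apply the 1/(2N) correction: FA → 1/(2·50) = 0.01000.
z(H) = z(0.90625) = 1.318
z(FA) = z(0.01000) = -2.326
d' = 1.318 − (-2.326) = 3.644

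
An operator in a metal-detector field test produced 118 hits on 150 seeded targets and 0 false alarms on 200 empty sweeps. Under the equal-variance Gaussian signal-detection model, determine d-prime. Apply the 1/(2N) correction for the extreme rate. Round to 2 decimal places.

The false-alarm rate is 0/200 = 0, so apply the 1/(2N) correction: FA → 1/(2·200) = 0.00250.
z(H) = z(0.78667) = 0.795
z(FA) = z(0.00250) = -2.807
d' = 0.795 − (-2.807) = 3.602

d-prime = 3.60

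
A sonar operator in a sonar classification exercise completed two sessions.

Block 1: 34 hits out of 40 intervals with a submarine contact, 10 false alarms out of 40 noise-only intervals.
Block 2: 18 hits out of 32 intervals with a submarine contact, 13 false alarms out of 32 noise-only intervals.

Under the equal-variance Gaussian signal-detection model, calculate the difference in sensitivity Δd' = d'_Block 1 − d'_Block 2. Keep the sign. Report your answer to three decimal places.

Δd' = 1.316

Block 1: z(0.8500) = 1.0364, z(0.2500) = -0.6745, d' = 1.7109
Block 2: z(0.5625) = 0.1573, z(0.4062) = -0.2373, d' = 0.3946
Δd' = d'_Block 1 − d'_Block 2 = 1.7109 − 0.3946 = 1.3163
Block 1 has the higher sensitivity.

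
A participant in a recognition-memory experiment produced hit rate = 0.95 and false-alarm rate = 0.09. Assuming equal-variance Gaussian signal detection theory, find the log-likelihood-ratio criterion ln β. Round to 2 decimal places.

ln β = -0.45

z(H) = z(0.95) = 1.645
z(FA) = z(0.09) = -1.341
ln β = −½·[z(H)² − z(FA)²] = −0.5 × (2.706 − 1.798) = -0.454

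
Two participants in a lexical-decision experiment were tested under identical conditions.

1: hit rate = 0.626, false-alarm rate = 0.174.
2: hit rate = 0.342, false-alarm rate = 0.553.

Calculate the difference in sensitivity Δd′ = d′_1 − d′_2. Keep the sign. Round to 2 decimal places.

1: z(0.626) = 0.321, z(0.174) = -0.938, d' = 1.259
2: z(0.342) = -0.407, z(0.553) = 0.133, d' = -0.540
Δd' = d'_1 − d'_2 = 1.259 − (-0.540) = 1.799
1 has the higher sensitivity.

Δd′ = 1.80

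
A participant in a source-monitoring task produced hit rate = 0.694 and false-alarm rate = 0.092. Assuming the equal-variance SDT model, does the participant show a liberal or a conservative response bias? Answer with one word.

conservative

z(H) = 0.507, z(FA) = -1.329
c = −½·(z(H) + z(FA)) = 0.411
c > 0 → conservative criterion (biased toward responding “no”).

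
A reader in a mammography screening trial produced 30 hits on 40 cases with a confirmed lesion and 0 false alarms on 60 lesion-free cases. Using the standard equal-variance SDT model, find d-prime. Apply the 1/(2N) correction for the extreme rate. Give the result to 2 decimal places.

d-prime = 3.07

The false-alarm rate is 0/60 = 0, so apply the 1/(2N) correction: FA → 1/(2·60) = 0.00833.
z(H) = z(0.75000) = 0.674
z(FA) = z(0.00833) = -2.394
d' = 0.674 − (-2.394) = 3.068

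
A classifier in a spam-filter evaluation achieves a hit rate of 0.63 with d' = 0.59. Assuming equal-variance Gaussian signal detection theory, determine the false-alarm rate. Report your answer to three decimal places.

z(hit rate) = z(0.63) = 0.3319
z(FA) = z(H) − d' = 0.3319 − 0.59 = -0.2581
false-alarm rate = Φ(-0.2581) = 0.3982

false-alarm rate = 0.398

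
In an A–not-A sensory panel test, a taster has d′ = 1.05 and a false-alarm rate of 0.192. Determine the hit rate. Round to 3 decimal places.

hit rate = 0.571

z(false-alarm rate) = z(0.192) = -0.8705
z(H) = z(FA) + d' = -0.8705 + 1.05 = 0.1795
hit rate = Φ(0.1795) = 0.5712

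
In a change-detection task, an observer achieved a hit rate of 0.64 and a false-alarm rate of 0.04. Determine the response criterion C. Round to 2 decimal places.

Φ⁻¹(H) = 0.358
Φ⁻¹(FA) = -1.751
c = −½·[z(H) + z(FA)] = −0.5 × (0.358 + (-1.751)) = 0.6965
c > 0: the observer has a conservative response bias.

C = 0.70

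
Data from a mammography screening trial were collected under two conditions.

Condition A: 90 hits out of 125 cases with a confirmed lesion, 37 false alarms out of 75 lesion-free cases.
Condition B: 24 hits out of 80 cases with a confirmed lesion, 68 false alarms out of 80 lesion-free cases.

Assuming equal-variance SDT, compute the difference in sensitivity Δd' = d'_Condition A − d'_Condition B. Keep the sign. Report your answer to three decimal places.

Δd' = 2.160

Condition A: z(0.7200) = 0.5828, z(0.4933) = -0.0168, d' = 0.5996
Condition B: z(0.3000) = -0.5244, z(0.8500) = 1.0364, d' = -1.5608
Δd' = d'_Condition A − d'_Condition B = 0.5996 − (-1.5608) = 2.1604
Condition A has the higher sensitivity.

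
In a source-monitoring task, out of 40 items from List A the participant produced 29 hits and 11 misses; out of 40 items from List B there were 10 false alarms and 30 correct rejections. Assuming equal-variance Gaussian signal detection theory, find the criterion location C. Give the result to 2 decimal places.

H = 29/40 = 0.7250
FA = 10/40 = 0.2500
Φ⁻¹(H) = Φ⁻¹(0.7250) = 0.598
Φ⁻¹(FA) = Φ⁻¹(0.2500) = -0.674
c = −½·[z(H) + z(FA)] = −0.5 × (0.598 + (-0.674)) = 0.038
c > 0: the participant has a conservative response bias.

C = 0.04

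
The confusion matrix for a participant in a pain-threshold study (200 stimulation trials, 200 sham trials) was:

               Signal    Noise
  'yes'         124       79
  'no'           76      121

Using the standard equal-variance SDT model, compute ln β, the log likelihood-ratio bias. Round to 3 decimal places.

H = 124/200 = 0.6200
FA = 79/200 = 0.3950
z(H) = 0.3055
z(FA) = -0.2663
ln β = −½·[z(H)² − z(FA)²] = −0.5 × (0.0933 − 0.0709) = -0.0112

ln β = -0.011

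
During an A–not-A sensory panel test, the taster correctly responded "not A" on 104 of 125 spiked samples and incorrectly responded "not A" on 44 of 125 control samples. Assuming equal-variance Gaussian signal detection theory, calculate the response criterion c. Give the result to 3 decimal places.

H = 104/125 = 0.8320
FA = 44/125 = 0.3520
z(H) = 0.9621
z(FA) = -0.3799
c = −½·[z(H) + z(FA)] = −0.5 × (0.9621 + (-0.3799)) = -0.2911
c < 0: the taster has a liberal response bias.

c = -0.291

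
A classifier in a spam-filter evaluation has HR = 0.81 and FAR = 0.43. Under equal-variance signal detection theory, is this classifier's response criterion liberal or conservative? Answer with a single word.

liberal

z(H) = 0.878, z(FA) = -0.176
c = −½·(z(H) + z(FA)) = -0.351
c < 0 → liberal criterion (biased toward responding “yes”).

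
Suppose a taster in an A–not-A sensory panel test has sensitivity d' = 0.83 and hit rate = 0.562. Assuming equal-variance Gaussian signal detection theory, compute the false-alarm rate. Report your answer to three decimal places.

false-alarm rate = 0.250

z(hit rate) = z(0.562) = 0.1560
z(FA) = z(H) − d' = 0.1560 − 0.83 = -0.6740
false-alarm rate = Φ(-0.6740) = 0.2502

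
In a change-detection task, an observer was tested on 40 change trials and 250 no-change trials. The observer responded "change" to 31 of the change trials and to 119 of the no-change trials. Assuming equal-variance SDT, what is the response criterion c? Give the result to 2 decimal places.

H = 31/40 = 0.7750
FA = 119/250 = 0.4760
Φ⁻¹(H) = 0.7554
Φ⁻¹(FA) = -0.0602
c = −½·[z(H) + z(FA)] = −0.5 × (0.7554 + (-0.0602)) = -0.3476

c = -0.35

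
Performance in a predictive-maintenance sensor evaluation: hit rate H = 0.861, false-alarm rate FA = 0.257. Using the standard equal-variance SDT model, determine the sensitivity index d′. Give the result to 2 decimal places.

d′ = 1.74

z(H) = z(0.861) = 1.085
z(FA) = z(0.257) = -0.653
d' = z(H) − z(FA) = 1.085 − (-0.653) = 1.738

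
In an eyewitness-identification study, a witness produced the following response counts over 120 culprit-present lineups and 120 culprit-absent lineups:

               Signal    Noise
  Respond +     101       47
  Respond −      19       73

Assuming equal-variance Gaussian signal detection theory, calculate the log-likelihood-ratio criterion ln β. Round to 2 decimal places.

ln β = -0.46

H = 101/120 = 0.8417
FA = 47/120 = 0.3917
z(H) = z(0.8417) = 1.001
z(FA) = z(0.3917) = -0.275
ln β = −½·[z(H)² − z(FA)²] = −0.5 × (1.002 − 0.076) = -0.463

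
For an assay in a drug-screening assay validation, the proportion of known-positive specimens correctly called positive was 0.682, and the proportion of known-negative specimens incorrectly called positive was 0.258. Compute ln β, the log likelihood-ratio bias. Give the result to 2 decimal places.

ln β = 0.10

z(H) = z(0.682) = 0.473
z(FA) = z(0.258) = -0.650
ln β = −½·[z(H)² − z(FA)²] = −0.5 × (0.224 − 0.423) = 0.0995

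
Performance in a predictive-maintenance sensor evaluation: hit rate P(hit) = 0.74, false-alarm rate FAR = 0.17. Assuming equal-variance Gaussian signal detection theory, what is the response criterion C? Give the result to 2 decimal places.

Φ⁻¹(0.74) = 0.6433, Φ⁻¹(0.17) = -0.9542
c = −½·[z(H) + z(FA)] = −0.5 × (0.6433 + (-0.9542)) = 0.15545

C = 0.16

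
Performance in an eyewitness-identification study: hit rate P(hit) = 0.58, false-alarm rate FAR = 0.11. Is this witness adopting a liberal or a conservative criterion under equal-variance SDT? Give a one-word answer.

z(H) = 0.202, z(FA) = -1.227
c = −½·(z(H) + z(FA)) = 0.5125
c > 0 → conservative criterion (biased toward responding “no”).

conservative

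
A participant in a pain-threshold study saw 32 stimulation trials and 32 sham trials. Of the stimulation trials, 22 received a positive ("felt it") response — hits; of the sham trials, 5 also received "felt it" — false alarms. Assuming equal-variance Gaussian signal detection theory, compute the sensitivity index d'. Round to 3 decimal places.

H = 22/32 = 0.6875
FA = 5/32 = 0.1562
Φ⁻¹(H) = 0.4888
Φ⁻¹(FA) = -1.0102
d' = z(H) − z(FA) = 0.4888 − (-1.0102) = 1.4990

d' = 1.499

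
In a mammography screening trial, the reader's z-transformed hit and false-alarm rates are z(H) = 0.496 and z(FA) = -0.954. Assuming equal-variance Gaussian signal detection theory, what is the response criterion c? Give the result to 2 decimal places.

c = −½·[z(H) + z(FA)] = −½·(0.496 + (-0.954)) = 0.229

c = 0.23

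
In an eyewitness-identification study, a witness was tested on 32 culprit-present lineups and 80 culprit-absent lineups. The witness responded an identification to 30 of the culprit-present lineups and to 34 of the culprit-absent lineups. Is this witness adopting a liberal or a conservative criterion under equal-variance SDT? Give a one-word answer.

liberal

z(H) = 1.534, z(FA) = -0.189
c = −½·(z(H) + z(FA)) = -0.6725
c < 0 → liberal criterion (biased toward responding “yes”).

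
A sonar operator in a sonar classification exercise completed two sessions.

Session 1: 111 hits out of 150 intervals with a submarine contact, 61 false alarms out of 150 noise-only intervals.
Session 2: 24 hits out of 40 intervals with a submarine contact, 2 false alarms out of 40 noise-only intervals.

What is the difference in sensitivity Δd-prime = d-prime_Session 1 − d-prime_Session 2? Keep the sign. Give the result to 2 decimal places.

Δd-prime = -1.02

Session 1: z(0.7400) = 0.643, z(0.4067) = -0.236, d' = 0.879
Session 2: z(0.6000) = 0.253, z(0.0500) = -1.645, d' = 1.898
Δd' = d'_Session 1 − d'_Session 2 = 0.879 − 1.898 = -1.019
Session 2 has the higher sensitivity.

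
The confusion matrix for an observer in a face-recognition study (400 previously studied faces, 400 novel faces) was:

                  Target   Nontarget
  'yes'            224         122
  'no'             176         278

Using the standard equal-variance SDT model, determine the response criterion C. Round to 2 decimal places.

C = 0.18

H = 224/400 = 0.5600
FA = 122/400 = 0.3050
Φ⁻¹(H) = Φ⁻¹(0.5600) = 0.151
Φ⁻¹(FA) = Φ⁻¹(0.3050) = -0.510
c = −½·[z(H) + z(FA)] = −0.5 × (0.151 + (-0.510)) = 0.1795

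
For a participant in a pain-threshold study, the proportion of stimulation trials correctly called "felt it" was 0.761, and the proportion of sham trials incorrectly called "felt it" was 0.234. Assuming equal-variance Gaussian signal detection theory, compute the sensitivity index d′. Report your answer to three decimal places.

d′ = 1.435

Φ⁻¹(H) = Φ⁻¹(0.761) = 0.7095
Φ⁻¹(FA) = Φ⁻¹(0.234) = -0.7257
d' = z(H) − z(FA) = 0.7095 − (-0.7257) = 1.4352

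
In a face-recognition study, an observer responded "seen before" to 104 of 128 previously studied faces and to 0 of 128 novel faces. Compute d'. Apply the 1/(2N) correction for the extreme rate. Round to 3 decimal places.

The false-alarm rate is 0/128 = 0, so apply the 1/(2N) correction: FA → 1/(2·128) = 0.00391.
z(H) = z(0.81250) = 0.8871
z(FA) = z(0.00391) = -2.6597
d' = 0.8871 − (-2.6597) = 3.5468

d' = 3.547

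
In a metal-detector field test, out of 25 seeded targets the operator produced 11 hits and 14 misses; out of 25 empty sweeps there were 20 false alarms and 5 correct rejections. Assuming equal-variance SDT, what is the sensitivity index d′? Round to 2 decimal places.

H = 11/25 = 0.4400
FA = 20/25 = 0.8000
Φ⁻¹(0.4400) = -0.1510, Φ⁻¹(0.8000) = 0.8416
d' = z(H) − z(FA) = -0.1510 − 0.8416 = -0.9926

d′ = -0.99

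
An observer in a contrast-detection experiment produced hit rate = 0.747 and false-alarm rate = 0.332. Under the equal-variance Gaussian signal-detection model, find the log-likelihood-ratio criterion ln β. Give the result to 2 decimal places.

ln β = -0.13

z(0.747) = 0.665, z(0.332) = -0.434
ln β = −½·[z(H)² − z(FA)²] = −0.5 × (0.442 − 0.188) = -0.127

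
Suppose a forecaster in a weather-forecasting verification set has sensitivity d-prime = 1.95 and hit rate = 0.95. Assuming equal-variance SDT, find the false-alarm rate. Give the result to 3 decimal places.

z(hit rate) = z(0.95) = 1.6449
z(FA) = z(H) − d' = 1.6449 − 1.95 = -0.3051
false-alarm rate = Φ(-0.3051) = 0.3801

false-alarm rate = 0.380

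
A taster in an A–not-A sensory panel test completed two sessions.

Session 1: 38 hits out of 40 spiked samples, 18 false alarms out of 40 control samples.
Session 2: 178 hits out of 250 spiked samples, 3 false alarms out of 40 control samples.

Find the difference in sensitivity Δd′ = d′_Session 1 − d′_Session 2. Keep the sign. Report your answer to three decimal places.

Δd′ = -0.228

Session 1: z(0.9500) = 1.6449, z(0.4500) = -0.1257, d' = 1.7706
Session 2: z(0.7120) = 0.5592, z(0.0750) = -1.4395, d' = 1.9987
Δd' = d'_Session 1 − d'_Session 2 = 1.7706 − 1.9987 = -0.2281
Session 2 has the higher sensitivity.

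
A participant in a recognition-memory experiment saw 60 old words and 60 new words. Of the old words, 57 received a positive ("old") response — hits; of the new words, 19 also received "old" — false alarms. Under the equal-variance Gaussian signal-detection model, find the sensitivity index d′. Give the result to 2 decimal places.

d′ = 2.12

H = 57/60 = 0.9500
FA = 19/60 = 0.3167
z(0.9500) = 1.6449, z(0.3167) = -0.4769
d' = z(H) − z(FA) = 1.6449 − (-0.4769) = 2.1218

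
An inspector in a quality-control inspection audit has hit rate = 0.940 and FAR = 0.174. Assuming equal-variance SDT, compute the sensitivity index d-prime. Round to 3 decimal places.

z(H) = z(0.940) = 1.5548
z(FA) = z(0.174) = -0.9385
d' = z(H) − z(FA) = 1.5548 − (-0.9385) = 2.4933

d-prime = 2.493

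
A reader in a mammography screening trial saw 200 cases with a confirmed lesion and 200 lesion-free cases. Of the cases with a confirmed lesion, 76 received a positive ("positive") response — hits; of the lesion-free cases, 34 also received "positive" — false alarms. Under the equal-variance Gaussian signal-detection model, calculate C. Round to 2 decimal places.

H = 76/200 = 0.3800
FA = 34/200 = 0.1700
z(0.3800) = -0.3055, z(0.1700) = -0.9542
c = −½·[z(H) + z(FA)] = −0.5 × (-0.3055 + (-0.9542)) = 0.62985
c > 0: the reader has a conservative response bias.

C = 0.63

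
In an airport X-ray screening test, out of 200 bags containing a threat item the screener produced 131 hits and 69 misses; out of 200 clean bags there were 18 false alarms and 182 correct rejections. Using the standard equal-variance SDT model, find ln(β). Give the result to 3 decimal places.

H = 131/200 = 0.6550
FA = 18/200 = 0.0900
z(H) = z(0.6550) = 0.3989
z(FA) = z(0.0900) = -1.3408
ln β = −½·[z(H)² − z(FA)²] = −0.5 × (0.1591 − 1.7977) = 0.8193

ln β = 0.819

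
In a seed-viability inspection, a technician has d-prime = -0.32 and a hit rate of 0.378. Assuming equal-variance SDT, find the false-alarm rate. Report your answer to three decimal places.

false-alarm rate = 0.504

z(hit rate) = z(0.378) = -0.3107
z(FA) = z(H) − d' = -0.3107 − (-0.32) = 0.0093
false-alarm rate = Φ(0.0093) = 0.5037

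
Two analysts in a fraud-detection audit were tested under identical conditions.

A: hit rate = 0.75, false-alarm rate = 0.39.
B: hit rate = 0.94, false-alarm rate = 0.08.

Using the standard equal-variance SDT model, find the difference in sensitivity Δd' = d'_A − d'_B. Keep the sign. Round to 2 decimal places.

Δd' = -2.01

A: z(0.75) = 0.674, z(0.39) = -0.279, d' = 0.953
B: z(0.94) = 1.555, z(0.08) = -1.405, d' = 2.960
Δd' = d'_A − d'_B = 0.953 − 2.960 = -2.007
B has the higher sensitivity.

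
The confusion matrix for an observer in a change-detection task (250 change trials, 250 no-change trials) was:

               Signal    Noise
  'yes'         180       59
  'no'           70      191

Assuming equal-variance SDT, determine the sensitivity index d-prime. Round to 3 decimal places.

d-prime = 1.302

H = 180/250 = 0.7200
FA = 59/250 = 0.2360
Φ⁻¹(H) = 0.5828
Φ⁻¹(FA) = -0.7192
d' = z(H) − z(FA) = 0.5828 − (-0.7192) = 1.3020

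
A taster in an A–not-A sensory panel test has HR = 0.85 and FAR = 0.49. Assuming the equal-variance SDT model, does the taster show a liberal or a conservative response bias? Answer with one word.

z(H) = 1.036, z(FA) = -0.025
c = −½·(z(H) + z(FA)) = -0.5055
c < 0 → liberal criterion (biased toward responding “yes”).

liberal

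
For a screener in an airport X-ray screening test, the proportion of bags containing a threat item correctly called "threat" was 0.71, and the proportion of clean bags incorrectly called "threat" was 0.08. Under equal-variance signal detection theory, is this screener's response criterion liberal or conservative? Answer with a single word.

z(H) = 0.553, z(FA) = -1.405
c = −½·(z(H) + z(FA)) = 0.426
c > 0 → conservative criterion (biased toward responding “no”).

conservative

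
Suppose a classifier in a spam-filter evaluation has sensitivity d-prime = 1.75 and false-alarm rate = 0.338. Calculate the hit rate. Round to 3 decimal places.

z(false-alarm rate) = z(0.338) = -0.4179
z(H) = z(FA) + d' = -0.4179 + 1.75 = 1.3321
hit rate = Φ(1.3321) = 0.9086

hit rate = 0.909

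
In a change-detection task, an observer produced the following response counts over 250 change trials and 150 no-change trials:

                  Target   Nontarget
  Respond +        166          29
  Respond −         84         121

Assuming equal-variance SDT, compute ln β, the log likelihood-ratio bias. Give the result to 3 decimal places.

ln β = 0.285

H = 166/250 = 0.6640
FA = 29/150 = 0.1933
z(H) = 0.4234
z(FA) = -0.8658
ln β = −½·[z(H)² − z(FA)²] = −0.5 × (0.1793 − 0.7496) = 0.28515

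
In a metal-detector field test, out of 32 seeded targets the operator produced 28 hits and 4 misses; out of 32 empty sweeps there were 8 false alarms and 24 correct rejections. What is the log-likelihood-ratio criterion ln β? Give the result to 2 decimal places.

H = 28/32 = 0.8750
FA = 8/32 = 0.2500
Φ⁻¹(H) = Φ⁻¹(0.8750) = 1.150
Φ⁻¹(FA) = Φ⁻¹(0.2500) = -0.674
ln β = −½·[z(H)² − z(FA)²] = −0.5 × (1.323 − 0.454) = -0.4345

ln β = -0.43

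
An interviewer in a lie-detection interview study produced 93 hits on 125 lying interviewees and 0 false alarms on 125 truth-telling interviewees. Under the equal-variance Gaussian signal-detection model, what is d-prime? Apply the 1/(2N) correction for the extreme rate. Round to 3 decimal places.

d-prime = 3.308

The false-alarm rate is 0/125 = 0, so apply the 1/(2N) correction: FA → 1/(2·125) = 0.00400.
z(H) = z(0.74400) = 0.6557
z(FA) = z(0.00400) = -2.6521
d' = 0.6557 − (-2.6521) = 3.3078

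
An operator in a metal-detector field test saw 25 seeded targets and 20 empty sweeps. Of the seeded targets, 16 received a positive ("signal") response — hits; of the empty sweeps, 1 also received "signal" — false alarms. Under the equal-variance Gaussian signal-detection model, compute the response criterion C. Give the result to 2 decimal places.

H = 16/25 = 0.6400
FA = 1/20 = 0.0500
Φ⁻¹(H) = Φ⁻¹(0.6400) = 0.3585
Φ⁻¹(FA) = Φ⁻¹(0.0500) = -1.6449
c = −½·[z(H) + z(FA)] = −0.5 × (0.3585 + (-1.6449)) = 0.6432
c > 0: the operator has a conservative response bias.

C = 0.64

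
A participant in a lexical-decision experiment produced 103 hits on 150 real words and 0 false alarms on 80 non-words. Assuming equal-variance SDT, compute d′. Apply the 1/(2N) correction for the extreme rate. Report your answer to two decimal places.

The false-alarm rate is 0/80 = 0, so apply the 1/(2N) correction: FA → 1/(2·80) = 0.00625.
z(H) = z(0.68667) = 0.486
z(FA) = z(0.00625) = -2.498
d' = 0.486 − (-2.498) = 2.984

d′ = 2.98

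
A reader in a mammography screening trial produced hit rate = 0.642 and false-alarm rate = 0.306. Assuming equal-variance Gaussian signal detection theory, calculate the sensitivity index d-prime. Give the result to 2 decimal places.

z(H) = 0.3638
z(FA) = -0.5072
d' = z(H) − z(FA) = 0.3638 − (-0.5072) = 0.8710

d-prime = 0.87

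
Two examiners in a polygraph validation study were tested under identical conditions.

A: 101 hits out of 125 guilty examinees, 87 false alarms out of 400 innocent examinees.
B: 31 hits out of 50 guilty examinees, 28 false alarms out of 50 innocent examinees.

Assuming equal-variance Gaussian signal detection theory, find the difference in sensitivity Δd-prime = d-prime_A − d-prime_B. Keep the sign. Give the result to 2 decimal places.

Δd-prime = 1.50

A: z(0.8080) = 0.871, z(0.2175) = -0.781, d' = 1.652
B: z(0.6200) = 0.305, z(0.5600) = 0.151, d' = 0.154
Δd' = d'_A − d'_B = 1.652 − 0.154 = 1.498
A has the higher sensitivity.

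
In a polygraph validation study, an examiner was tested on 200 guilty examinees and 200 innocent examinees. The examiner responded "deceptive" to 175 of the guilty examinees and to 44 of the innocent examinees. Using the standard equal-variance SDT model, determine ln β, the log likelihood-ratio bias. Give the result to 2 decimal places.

ln β = -0.36

H = 175/200 = 0.8750
FA = 44/200 = 0.2200
Φ⁻¹(0.8750) = 1.150, Φ⁻¹(0.2200) = -0.772
ln β = −½·[z(H)² − z(FA)²] = −0.5 × (1.323 − 0.596) = -0.3635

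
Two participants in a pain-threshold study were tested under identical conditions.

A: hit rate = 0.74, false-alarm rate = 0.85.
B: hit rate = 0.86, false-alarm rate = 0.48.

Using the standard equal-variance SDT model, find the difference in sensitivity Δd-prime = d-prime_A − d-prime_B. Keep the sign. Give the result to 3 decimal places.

Δd-prime = -1.524

A: z(0.74) = 0.6433, z(0.85) = 1.0364, d' = -0.3931
B: z(0.86) = 1.0803, z(0.48) = -0.0502, d' = 1.1305
Δd' = d'_A − d'_B = -0.3931 − 1.1305 = -1.5236
B has the higher sensitivity.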